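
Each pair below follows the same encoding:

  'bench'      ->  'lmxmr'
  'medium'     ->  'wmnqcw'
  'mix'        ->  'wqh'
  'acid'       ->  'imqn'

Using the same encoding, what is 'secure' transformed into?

cmmcbm

Two shifts are in play — +8 for a/e/i/o/u, +10 for every other letter.
Applying it to secure: s(cons)+10=c, e(vowel)+8=m, c(cons)+10=m, u(vowel)+8=c, r(cons)+10=b, e(vowel)+8=m.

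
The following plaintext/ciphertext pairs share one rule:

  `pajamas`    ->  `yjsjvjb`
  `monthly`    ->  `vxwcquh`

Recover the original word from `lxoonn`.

Compare letters: p→y is +9, a→j is +9, j→s is +9 — a constant shift. Each letter is shifted forward by 9 in the alphabet (a Caesar shift of +9).
Undoing it on lxoonn: l−9=c, x−9=o, o−9=f, o−9=f, n−9=e, n−9=e.

coffee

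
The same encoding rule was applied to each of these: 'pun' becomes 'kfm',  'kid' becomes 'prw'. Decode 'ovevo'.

level

Each letter is replaced by its mirror in the alphabet: a↔z, b↔y, c↔x, and so on (the Atbash cipher).
Undoing it on ovevo: o↔l, v↔e, e↔v, v↔e, o↔l.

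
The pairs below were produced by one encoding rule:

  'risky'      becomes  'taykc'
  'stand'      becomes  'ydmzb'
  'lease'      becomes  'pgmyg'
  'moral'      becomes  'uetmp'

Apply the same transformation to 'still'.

r(17)→t(19) and i(8)→a(0) fit y≡5x+12 (mod 26); the inverse of 5 mod 26 is 21. Each letter's alphabet position (a=0..z=25) is mapped through 5·x+12 mod 26 — an affine cipher.
Applying it to still: s(18)→5·18+12≡24=y; t(19)→5·19+12≡3=d; i(8)→5·8+12≡0=a; l(11)→5·11+12≡15=p; l(11)→5·11+12≡15=p (all mod 26).

ydapp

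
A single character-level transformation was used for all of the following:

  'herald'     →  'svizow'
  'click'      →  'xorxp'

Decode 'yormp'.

Each pair mirrors across the alphabet (h↔s, e↔v, r↔i): positions sum to 25. Letters are reflected about the middle of the alphabet (position → 25−position): Atbash.
Decoding yormp: y↔b, o↔l, r↔i, m↔n, p↔k.

blink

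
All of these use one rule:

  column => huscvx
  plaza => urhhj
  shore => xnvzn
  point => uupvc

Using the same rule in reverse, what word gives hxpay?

The shift increases by 1 at each position, starting from +5: 5, 6, 7, ….
Decoding hxpay: h−5=c, x−6=r, p−7=i, a−8=s, y−9=p.

crisp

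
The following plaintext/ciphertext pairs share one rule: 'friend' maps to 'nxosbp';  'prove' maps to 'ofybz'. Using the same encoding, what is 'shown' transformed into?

xgyrc

The word is reversed, then every letter is shifted forward by 10.
On shown: reverse → nwohs; then shift: n+10=x, w+10=g, o+10=y, h+10=r, s+10=c.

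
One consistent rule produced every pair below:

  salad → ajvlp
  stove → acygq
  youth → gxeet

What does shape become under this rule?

In salad: s→a is +8, a→j is +9, l→v is +10, a→l is +11 — the shift increases by 1 each position. Each letter shifts forward by (position + 8), i.e. 8, 9, 10, … — the shift grows by one for each successive letter.
On shape: s+8=a, h+9=q, a+10=k, p+11=a, e+12=q.

aqkaq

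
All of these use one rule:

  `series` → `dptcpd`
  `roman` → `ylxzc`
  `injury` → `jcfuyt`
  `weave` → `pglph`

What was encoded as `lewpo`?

delta

The output letters match the input read backwards, each shifted +11: series reversed is seires. Read the word backwards and shift each letter +11.
Reversing it on lewpo: shift back: l−11=a, e−11=t, w−11=l, p−11=e, o−11=d → atled; then reverse → delta.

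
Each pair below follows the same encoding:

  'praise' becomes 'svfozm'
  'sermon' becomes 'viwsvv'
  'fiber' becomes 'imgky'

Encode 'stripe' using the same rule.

Each letter shifts forward by (position + 3), i.e. 3, 4, 5, … — the shift grows by one for each successive letter.
Applying it to stripe: s+3=v, t+4=x, r+5=w, i+6=o, p+7=w, e+8=m.

vxwowm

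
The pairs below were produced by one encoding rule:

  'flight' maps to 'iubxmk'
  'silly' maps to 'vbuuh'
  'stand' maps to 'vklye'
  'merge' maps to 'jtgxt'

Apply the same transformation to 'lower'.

Each letter's alphabet position (a=0..z=25) is mapped through 15·x+11 mod 26 — an affine cipher.
On lower: l(11)→15·11+11≡20=u; o(14)→15·14+11≡13=n; w(22)→15·22+11≡3=d; e(4)→15·4+11≡19=t; r(17)→15·17+11≡6=g (all mod 26).

undtg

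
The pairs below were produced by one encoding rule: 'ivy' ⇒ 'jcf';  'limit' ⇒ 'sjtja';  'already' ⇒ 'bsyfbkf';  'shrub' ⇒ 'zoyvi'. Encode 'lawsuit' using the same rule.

sbdzvja

The shift depends on letter class: consonant v→c is +7, but vowel i→j is +1. The rule splits by letter class: vowels +1, consonants +7.
On lawsuit: l(cons)+7=s, a(vowel)+1=b, w(cons)+7=d, s(cons)+7=z, u(vowel)+1=v, i(vowel)+1=j, t(cons)+7=a.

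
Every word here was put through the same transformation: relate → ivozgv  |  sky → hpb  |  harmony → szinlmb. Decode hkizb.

Each pair mirrors across the alphabet (r↔i, e↔v, l↔o): positions sum to 25. Letters are reflected about the middle of the alphabet (position → 25−position): Atbash.
Reversing it on hkizb: h↔s, k↔p, i↔r, z↔a, b↔y.

spray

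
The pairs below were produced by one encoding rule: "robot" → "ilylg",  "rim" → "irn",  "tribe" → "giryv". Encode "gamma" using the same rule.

tznnz

This is the alphabet-reversal cipher (Atbash): a becomes z, b becomes y, etc.
On gamma: g↔t, a↔z, m↔n, m↔n, a↔z.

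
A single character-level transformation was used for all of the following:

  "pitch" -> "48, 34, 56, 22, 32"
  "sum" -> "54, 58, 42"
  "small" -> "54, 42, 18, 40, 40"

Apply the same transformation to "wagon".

With a=1..z=26, the number is 2·pos + 16.
For wagon: w=23→62, a=1→18, g=7→30, o=15→46, n=14→44.

62, 18, 30, 46, 44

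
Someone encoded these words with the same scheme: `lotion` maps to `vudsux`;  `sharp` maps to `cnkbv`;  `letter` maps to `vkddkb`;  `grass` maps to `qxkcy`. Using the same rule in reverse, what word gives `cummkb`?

soccer

Shifts by position in lotion: pos 0: l→v (+10), pos 1: o→u (+6), pos 2: t→d (+10), pos 3: i→s (+10), pos 4: o→u (+6), pos 5: n→x (+10) — repeating every 3. A repeating key of period 3 is used — shifts +10, +6, +10 over and over.
Undoing it on cummkb: c−10=s, u−6=o, m−10=c, m−10=c, k−6=e, b−10=r.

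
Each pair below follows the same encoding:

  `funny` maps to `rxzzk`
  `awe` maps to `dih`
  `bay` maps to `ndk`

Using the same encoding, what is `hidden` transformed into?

The shift depends on letter class: consonant f→r is +12, but vowel u→x is +3. Two shifts are in play — +3 for a/e/i/o/u, +12 for every other letter.
On hidden: h(cons)+12=t, i(vowel)+3=l, d(cons)+12=p, d(cons)+12=p, e(vowel)+3=h, n(cons)+12=z.

tlpphz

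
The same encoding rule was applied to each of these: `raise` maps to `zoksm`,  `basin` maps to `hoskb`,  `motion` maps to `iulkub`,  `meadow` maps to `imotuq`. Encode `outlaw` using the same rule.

uelpoq

r(17)→z(25) and a(0)→o(14) fit y≡19x+14 (mod 26); the inverse of 19 mod 26 is 11. Treating letters as 0–25, the rule is x ↦ 19x + 14 (mod 26).
Applying it to outlaw: o(14)→19·14+14≡20=u; u(20)→19·20+14≡4=e; t(19)→19·19+14≡11=l; l(11)→19·11+14≡15=p; a(0)→19·0+14≡14=o; w(22)→19·22+14≡16=q (all mod 26).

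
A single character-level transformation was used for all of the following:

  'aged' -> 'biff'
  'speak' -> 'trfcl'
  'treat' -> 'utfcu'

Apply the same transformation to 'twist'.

Shifts by position in aged: pos 0: a→b (+1), pos 1: g→i (+2), pos 2: e→f (+1), pos 3: d→f (+2) — repeating every 2. The shifts repeat in a cycle of length 2: positions 0,1,… shift by +1, +2, then the pattern repeats.
For twist: t+1=u, w+2=y, i+1=j, s+2=u, t+1=u.

uyjuu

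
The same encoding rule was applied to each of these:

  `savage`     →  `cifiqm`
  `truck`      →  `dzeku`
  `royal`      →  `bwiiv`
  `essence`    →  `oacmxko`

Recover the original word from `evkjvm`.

unable

Shifts by position in savage: pos 0: s→c (+10), pos 1: a→i (+8), pos 2: v→f (+10), pos 3: a→i (+8) — repeating every 2. It's a Vigenère-style cipher with numeric key [10,8]: position i shifts by key[i mod 2].
Undoing it on evkjvm: e−10=u, v−8=n, k−10=a, j−8=b, v−10=l, m−8=e.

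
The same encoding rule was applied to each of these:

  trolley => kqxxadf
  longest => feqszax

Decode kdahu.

ivory

The output letters match the input read backwards, each shifted +12: trolley reversed is yellort. Read the word backwards and shift each letter +12.
Undoing it on kdahu: shift back: k−12=y, d−12=r, a−12=o, h−12=v, u−12=i → yrovi; then reverse → ivory.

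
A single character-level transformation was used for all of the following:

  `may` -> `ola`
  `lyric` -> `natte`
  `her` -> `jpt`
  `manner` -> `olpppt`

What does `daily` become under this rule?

fltna

The shift depends on letter class: consonant m→o is +2, but vowel a→l is +11. Two shifts are in play — +11 for a/e/i/o/u, +2 for every other letter.
For daily: d(cons)+2=f, a(vowel)+11=l, i(vowel)+11=t, l(cons)+2=n, y(cons)+2=a.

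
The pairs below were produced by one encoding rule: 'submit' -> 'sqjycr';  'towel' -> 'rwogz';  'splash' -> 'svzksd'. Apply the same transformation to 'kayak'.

akmka

Treating letters as 0–25, the rule is x ↦ 25x + 10 (mod 26).
For kayak: k(10)→25·10+10≡0=a; a(0)→25·0+10≡10=k; y(24)→25·24+10≡12=m; a(0)→25·0+10≡10=k; k(10)→25·10+10≡0=a (all mod 26).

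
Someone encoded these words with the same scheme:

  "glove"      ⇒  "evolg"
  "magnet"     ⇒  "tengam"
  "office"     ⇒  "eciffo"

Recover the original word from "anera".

arena

The output letters match the input read backwards: glove reversed is evolg. It's just the letters in reverse order.
Reversing it on anera: then reverse → arena.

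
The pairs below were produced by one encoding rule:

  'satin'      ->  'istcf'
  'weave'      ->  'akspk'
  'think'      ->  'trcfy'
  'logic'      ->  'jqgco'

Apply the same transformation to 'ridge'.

s(18)→i(8) and a(0)→s(18) fit y≡11x+18 (mod 26); the inverse of 11 mod 26 is 19. Treating letters as 0–25, the rule is x ↦ 11x + 18 (mod 26).
For ridge: r(17)→11·17+18≡23=x; i(8)→11·8+18≡2=c; d(3)→11·3+18≡25=z; g(6)→11·6+18≡6=g; e(4)→11·4+18≡10=k (all mod 26).

xczgk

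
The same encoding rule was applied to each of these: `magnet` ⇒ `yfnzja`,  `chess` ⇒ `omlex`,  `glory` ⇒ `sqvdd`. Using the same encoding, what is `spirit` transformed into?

eupdna

Shifts by position in magnet: pos 0: m→y (+12), pos 1: a→f (+5), pos 2: g→n (+7), pos 3: n→z (+12), pos 4: e→j (+5), pos 5: t→a (+7) — repeating every 3. A repeating key of period 3 is used — shifts +12, +5, +7 over and over.
For spirit: s+12=e, p+5=u, i+7=p, r+12=d, i+5=n, t+7=a.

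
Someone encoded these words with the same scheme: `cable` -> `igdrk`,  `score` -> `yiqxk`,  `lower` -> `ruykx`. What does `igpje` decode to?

Shifts by position in cable: pos 0: c→i (+6), pos 1: a→g (+6), pos 2: b→d (+2), pos 3: l→r (+6), pos 4: e→k (+6) — repeating every 3. It's a Vigenère-style cipher with numeric key [6,6,2]: position i shifts by key[i mod 3].
Undoing it on igpje: i−6=c, g−6=a, p−2=n, j−6=d, e−6=y.

candy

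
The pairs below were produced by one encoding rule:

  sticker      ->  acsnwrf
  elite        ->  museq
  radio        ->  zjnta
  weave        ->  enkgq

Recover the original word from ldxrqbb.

dungeon

The shift increases by 1 at each position, starting from +8: 8, 9, 10, ….
Decoding ldxrqbb: l−8=d, d−9=u, x−10=n, r−11=g, q−12=e, b−13=o, b−14=n.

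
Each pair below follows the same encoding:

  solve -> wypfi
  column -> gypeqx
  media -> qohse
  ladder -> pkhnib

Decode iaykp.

equal

Shifts by position in solve: pos 0: s→w (+4), pos 1: o→y (+10), pos 2: l→p (+4), pos 3: v→f (+10) — repeating every 2. A repeating key of period 2 is used — shifts +4, +10 over and over.
Decoding iaykp: i−4=e, a−10=q, y−4=u, k−10=a, p−4=l.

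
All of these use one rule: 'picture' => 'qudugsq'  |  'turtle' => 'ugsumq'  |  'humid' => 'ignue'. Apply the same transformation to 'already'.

mmsqmez

The shift depends on letter class: consonant p→q is +1, but vowel i→u is +12. The rule splits by letter class: vowels +12, consonants +1.
On already: a(vowel)+12=m, l(cons)+1=m, r(cons)+1=s, e(vowel)+12=q, a(vowel)+12=m, d(cons)+1=e, y(cons)+1=z.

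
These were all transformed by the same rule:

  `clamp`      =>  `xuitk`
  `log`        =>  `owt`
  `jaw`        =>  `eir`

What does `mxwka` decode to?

scope

The output letters match the input read backwards, each shifted +8: clamp reversed is pmalc. Two steps: reverse the string, then apply a Caesar shift of +8.
Undoing it on mxwka: shift back: m−8=e, x−8=p, w−8=o, k−8=c, a−8=s → epocs; then reverse → scope.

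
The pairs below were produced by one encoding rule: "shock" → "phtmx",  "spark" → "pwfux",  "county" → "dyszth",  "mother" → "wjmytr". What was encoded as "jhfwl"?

Two steps: reverse the string, then apply a Caesar shift of +5.
Decoding jhfwl: shift back: j−5=e, h−5=c, f−5=a, w−5=r, l−5=g → ecarg; then reverse → grace.

grace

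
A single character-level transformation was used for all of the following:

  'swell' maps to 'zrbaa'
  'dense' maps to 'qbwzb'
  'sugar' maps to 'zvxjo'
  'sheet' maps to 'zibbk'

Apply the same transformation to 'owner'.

s(18)→z(25) and w(22)→r(17) fit y≡11x+9 (mod 26); the inverse of 11 mod 26 is 19. Treating letters as 0–25, the rule is x ↦ 11x + 9 (mod 26).
For owner: o(14)→11·14+9≡7=h; w(22)→11·22+9≡17=r; n(13)→11·13+9≡22=w; e(4)→11·4+9≡1=b; r(17)→11·17+9≡14=o (all mod 26).

hrwbo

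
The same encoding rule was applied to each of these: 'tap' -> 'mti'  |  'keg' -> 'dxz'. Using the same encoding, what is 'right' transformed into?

Compare letters: t→m is +19, a→t is +19, p→i is +19 — a constant shift. Every letter moves 19 places later in the alphabet, wrapping around z→a.
For right: r+19=k, i+19=b, g+19=z, h+19=a, t+19=m.

kbzam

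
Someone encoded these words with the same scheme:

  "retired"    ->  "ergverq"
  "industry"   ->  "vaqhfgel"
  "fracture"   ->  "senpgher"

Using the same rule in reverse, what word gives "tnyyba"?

Compare letters: r→e is +13, e→r is +13, t→g is +13 — a constant shift. It's a constant shift of +13 (ROT13).
Undoing it on tnyyba: t−13=g, n−13=a, y−13=l, y−13=l, b−13=o, a−13=n.

gallon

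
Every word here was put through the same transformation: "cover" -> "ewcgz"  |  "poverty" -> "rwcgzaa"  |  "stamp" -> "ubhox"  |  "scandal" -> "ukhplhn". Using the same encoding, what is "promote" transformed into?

It's a Vigenère-style cipher with numeric key [2,8,7]: position i shifts by key[i mod 3].
Applying it to promote: p+2=r, r+8=z, o+7=v, m+2=o, o+8=w, t+7=a, e+2=g.

rzvowag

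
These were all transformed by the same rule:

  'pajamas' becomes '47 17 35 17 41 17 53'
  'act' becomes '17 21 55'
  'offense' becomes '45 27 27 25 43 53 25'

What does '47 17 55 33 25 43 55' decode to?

patient

p(#16)→47 and a(#1)→17: differences scale by 2, so n = 2·pos + 15. Each letter becomes 2×(its alphabet position, a=1..z=26) + 15.
Decoding 47 17 55 33 25 43 55: 47→(47−15)÷2=16=p, 17→(17−15)÷2=1=a, 55→(55−15)÷2=20=t, 33→(33−15)÷2=9=i, 25→(25−15)÷2=5=e, 43→(43−15)÷2=14=n, 55→(55−15)÷2=20=t.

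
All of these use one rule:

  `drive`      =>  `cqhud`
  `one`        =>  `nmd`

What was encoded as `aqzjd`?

Compare letters: d→c is +25, r→q is +25, i→h is +25 — a constant shift. Every letter moves 25 places later in the alphabet, wrapping around z→a.
Undoing it on aqzjd: a−25=b, q−25=r, z−25=a, j−25=k, d−25=e.

brake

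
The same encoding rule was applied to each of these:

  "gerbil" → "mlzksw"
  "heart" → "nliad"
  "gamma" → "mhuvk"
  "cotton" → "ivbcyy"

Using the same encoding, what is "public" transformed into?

vbjusn

Letter i (0-indexed) is shifted by i+6, so successive shifts are 6, 7, 8, ….
Applying it to public: p+6=v, u+7=b, b+8=j, l+9=u, i+10=s, c+11=n.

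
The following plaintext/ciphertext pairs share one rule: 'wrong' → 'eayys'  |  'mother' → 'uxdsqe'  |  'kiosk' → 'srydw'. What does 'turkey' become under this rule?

bdbvql

In wrong: w→e is +8, r→a is +9, o→y is +10, n→y is +11 — the shift increases by 1 each position. The shift increases by 1 at each position, starting from +8: 8, 9, 10, ….
For turkey: t+8=b, u+9=d, r+10=b, k+11=v, e+12=q, y+13=l.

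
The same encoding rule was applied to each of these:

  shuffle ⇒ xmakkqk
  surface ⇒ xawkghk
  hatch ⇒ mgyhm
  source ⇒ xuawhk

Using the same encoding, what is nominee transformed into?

The shift depends on letter class: consonant s→x is +5, but vowel u→a is +6. The rule splits by letter class: vowels +6, consonants +5.
For nominee: n(cons)+5=s, o(vowel)+6=u, m(cons)+5=r, i(vowel)+6=o, n(cons)+5=s, e(vowel)+6=k, e(vowel)+6=k.

suroskk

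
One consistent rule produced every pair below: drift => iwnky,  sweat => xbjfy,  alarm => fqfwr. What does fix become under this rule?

This is a Caesar cipher with shift 5.
For fix: f+5=k, i+5=n, x+5=c.

knc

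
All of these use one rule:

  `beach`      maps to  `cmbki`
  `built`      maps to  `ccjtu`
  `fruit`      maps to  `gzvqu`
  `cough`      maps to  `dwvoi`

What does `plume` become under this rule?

Shifts by position in beach: pos 0: b→c (+1), pos 1: e→m (+8), pos 2: a→b (+1), pos 3: c→k (+8) — repeating every 2. It's a Vigenère-style cipher with numeric key [1,8]: position i shifts by key[i mod 2].
Applying it to plume: p+1=q, l+8=t, u+1=v, m+8=u, e+1=f.

qtvuf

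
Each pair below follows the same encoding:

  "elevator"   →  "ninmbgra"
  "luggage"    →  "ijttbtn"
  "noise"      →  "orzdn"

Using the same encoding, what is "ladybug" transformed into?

e(4)→n(13) and l(11)→i(8) fit y≡3x+1 (mod 26); the inverse of 3 mod 26 is 9. Each letter's alphabet position (a=0..z=25) is mapped through 3·x+1 mod 26 — an affine cipher.
For ladybug: l(11)→3·11+1≡8=i; a(0)→3·0+1≡1=b; d(3)→3·3+1≡10=k; y(24)→3·24+1≡21=v; b(1)→3·1+1≡4=e; u(20)→3·20+1≡9=j; g(6)→3·6+1≡19=t (all mod 26).

ibkvejt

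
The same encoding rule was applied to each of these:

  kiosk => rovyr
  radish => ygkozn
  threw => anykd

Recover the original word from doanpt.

The shifts repeat in a cycle of length 2: positions 0,1,… shift by +7, +6, then the pattern repeats.
Reversing it on doanpt: d−7=w, o−6=i, a−7=t, n−6=h, p−7=i, t−6=n.

within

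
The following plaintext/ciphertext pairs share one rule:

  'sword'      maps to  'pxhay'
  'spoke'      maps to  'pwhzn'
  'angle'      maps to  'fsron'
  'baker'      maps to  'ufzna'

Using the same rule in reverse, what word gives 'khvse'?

joint

Treating letters as 0–25, the rule is x ↦ 15x + 5 (mod 26).
Reversing it on khvse: k(10)→7·(10−5)≡9=j; h(7)→7·(7−5)≡14=o; v(21)→7·(21−5)≡8=i; s(18)→7·(18−5)≡13=n; e(4)→7·(4−5)≡19=t (all mod 26).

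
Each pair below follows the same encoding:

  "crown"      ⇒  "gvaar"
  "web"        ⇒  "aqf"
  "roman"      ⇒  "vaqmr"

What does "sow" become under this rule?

The shift depends on letter class: consonant c→g is +4, but vowel o→a is +12. Two shifts are in play — +12 for a/e/i/o/u, +4 for every other letter.
Applying it to sow: s(cons)+4=w, o(vowel)+12=a, w(cons)+4=a.

waa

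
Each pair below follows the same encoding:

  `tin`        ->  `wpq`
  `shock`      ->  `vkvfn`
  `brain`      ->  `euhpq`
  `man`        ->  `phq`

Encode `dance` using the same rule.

The shift depends on letter class: consonant t→w is +3, but vowel i→p is +7. Two shifts are in play — +7 for a/e/i/o/u, +3 for every other letter.
On dance: d(cons)+3=g, a(vowel)+7=h, n(cons)+3=q, c(cons)+3=f, e(vowel)+7=l.

ghqfl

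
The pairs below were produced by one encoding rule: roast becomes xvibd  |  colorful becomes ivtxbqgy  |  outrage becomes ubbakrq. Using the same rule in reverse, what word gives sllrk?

media

In roast: r→x is +6, o→v is +7, a→i is +8, s→b is +9 — the shift increases by 1 each position. The shift increases by 1 at each position, starting from +6: 6, 7, 8, ….
Reversing it on sllrk: s−6=m, l−7=e, l−8=d, r−9=i, k−10=a.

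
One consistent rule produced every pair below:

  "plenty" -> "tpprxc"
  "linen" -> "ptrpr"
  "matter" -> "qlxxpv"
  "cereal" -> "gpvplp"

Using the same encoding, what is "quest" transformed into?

Two shifts are in play — +11 for a/e/i/o/u, +4 for every other letter.
On quest: q(cons)+4=u, u(vowel)+11=f, e(vowel)+11=p, s(cons)+4=w, t(cons)+4=x.

ufpwx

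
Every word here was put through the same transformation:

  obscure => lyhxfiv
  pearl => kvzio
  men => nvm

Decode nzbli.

mayor

Letters are reflected about the middle of the alphabet (position → 25−position): Atbash.
Reversing it on nzbli: n↔m, z↔a, b↔y, l↔o, i↔r.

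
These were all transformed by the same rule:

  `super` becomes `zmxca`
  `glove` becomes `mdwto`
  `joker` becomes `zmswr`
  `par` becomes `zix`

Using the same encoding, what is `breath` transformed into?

The word is reversed, then every letter is shifted forward by 8.
On breath: reverse → htaerb; then shift: h+8=p, t+8=b, a+8=i, e+8=m, r+8=z, b+8=j.

pbimzj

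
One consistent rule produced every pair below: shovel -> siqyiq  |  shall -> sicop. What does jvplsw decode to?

In shovel: s→s is +0, h→i is +1, o→q is +2, v→y is +3 — the shift increases by 1 each position. Letter i (0-indexed) is shifted by i+0, so successive shifts are 0, 1, 2, ….
Reversing it on jvplsw: j−0=j, v−1=u, p−2=n, l−3=i, s−4=o, w−5=r.

junior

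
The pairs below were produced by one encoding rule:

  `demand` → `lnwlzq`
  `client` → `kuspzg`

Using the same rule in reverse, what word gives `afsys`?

In demand: d→l is +8, e→n is +9, m→w is +10, a→l is +11 — the shift increases by 1 each position. The shift increases by 1 at each position, starting from +8: 8, 9, 10, ….
Reversing it on afsys: a−8=s, f−9=w, s−10=i, y−11=n, s−12=g.

swing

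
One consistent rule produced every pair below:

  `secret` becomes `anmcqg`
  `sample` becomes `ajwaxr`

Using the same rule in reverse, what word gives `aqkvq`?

shake

In secret: s→a is +8, e→n is +9, c→m is +10, r→c is +11 — the shift increases by 1 each position. Letter i (0-indexed) is shifted by i+8, so successive shifts are 8, 9, 10, ….
Decoding aqkvq: a−8=s, q−9=h, k−10=a, v−11=k, q−12=e.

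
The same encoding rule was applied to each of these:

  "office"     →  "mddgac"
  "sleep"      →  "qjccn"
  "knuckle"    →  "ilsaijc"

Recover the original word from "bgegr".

Compare letters: o→m is +24, f→d is +24, f→d is +24 — a constant shift. This is a Caesar cipher with shift 24.
Decoding bgegr: b−24=d, g−24=i, e−24=g, g−24=i, r−24=t.

digit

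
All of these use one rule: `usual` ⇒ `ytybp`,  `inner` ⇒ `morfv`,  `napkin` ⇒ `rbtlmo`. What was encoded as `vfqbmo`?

A repeating key of period 2 is used — shifts +4, +1 over and over.
Undoing it on vfqbmo: v−4=r, f−1=e, q−4=m, b−1=a, m−4=i, o−1=n.

remain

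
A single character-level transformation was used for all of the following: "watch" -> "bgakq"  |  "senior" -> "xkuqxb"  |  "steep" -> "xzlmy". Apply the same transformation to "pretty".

In watch: w→b is +5, a→g is +6, t→a is +7, c→k is +8 — the shift increases by 1 each position. Each letter shifts forward by (position + 5), i.e. 5, 6, 7, … — the shift grows by one for each successive letter.
Applying it to pretty: p+5=u, r+6=x, e+7=l, t+8=b, t+9=c, y+10=i.

uxlbci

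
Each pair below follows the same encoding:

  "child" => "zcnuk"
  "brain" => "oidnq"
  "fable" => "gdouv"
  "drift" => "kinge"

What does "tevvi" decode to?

Each letter's alphabet position (a=0..z=25) is mapped through 11·x+3 mod 26 — an affine cipher.
Decoding tevvi: t(19)→19·(19−3)≡18=s; e(4)→19·(4−3)≡19=t; v(21)→19·(21−3)≡4=e; v(21)→19·(21−3)≡4=e; i(8)→19·(8−3)≡17=r (all mod 26).

steer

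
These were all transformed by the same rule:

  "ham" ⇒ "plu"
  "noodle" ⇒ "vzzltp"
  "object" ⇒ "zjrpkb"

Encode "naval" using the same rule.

vldlt

The shift depends on letter class: consonant h→p is +8, but vowel a→l is +11. Two shifts are in play — +11 for a/e/i/o/u, +8 for every other letter.
For naval: n(cons)+8=v, a(vowel)+11=l, v(cons)+8=d, a(vowel)+11=l, l(cons)+8=t.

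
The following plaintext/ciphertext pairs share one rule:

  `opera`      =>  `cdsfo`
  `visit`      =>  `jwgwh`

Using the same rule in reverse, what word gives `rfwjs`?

Compare letters: o→c is +14, p→d is +14, e→s is +14 — a constant shift. It's a constant shift of +14 (ROT14).
Undoing it on rfwjs: r−14=d, f−14=r, w−14=i, j−14=v, s−14=e.

drive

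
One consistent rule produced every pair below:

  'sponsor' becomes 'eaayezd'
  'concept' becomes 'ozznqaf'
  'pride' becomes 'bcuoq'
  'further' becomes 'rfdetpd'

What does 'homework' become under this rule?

tzypizdv

Shifts by position in sponsor: pos 0: s→e (+12), pos 1: p→a (+11), pos 2: o→a (+12), pos 3: n→y (+11) — repeating every 2. It's a Vigenère-style cipher with numeric key [12,11]: position i shifts by key[i mod 2].
Applying it to homework: h+12=t, o+11=z, m+12=y, e+11=p, w+12=i, o+11=z, r+12=d, k+11=v.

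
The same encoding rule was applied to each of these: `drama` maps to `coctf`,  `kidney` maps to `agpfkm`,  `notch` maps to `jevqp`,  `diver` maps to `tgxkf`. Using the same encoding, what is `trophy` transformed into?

The output letters match the input read backwards, each shifted +2: drama reversed is amard. Two steps: reverse the string, then apply a Caesar shift of +2.
Applying it to trophy: reverse → yhport; then shift: y+2=a, h+2=j, p+2=r, o+2=q, r+2=t, t+2=v.

ajrqtv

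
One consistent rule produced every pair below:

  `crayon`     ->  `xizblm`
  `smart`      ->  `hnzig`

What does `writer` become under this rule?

Each pair mirrors across the alphabet (c↔x, r↔i, a↔z): positions sum to 25. Letters are reflected about the middle of the alphabet (position → 25−position): Atbash.
For writer: w↔d, r↔i, i↔r, t↔g, e↔v, r↔i.

dirgvi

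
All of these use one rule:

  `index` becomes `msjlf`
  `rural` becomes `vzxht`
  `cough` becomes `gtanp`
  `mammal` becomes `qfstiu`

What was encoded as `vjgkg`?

ready

In index: i→m is +4, n→s is +5, d→j is +6, e→l is +7 — the shift increases by 1 each position. Each letter shifts forward by (position + 4), i.e. 4, 5, 6, … — the shift grows by one for each successive letter.
Reversing it on vjgkg: v−4=r, j−5=e, g−6=a, k−7=d, g−8=y.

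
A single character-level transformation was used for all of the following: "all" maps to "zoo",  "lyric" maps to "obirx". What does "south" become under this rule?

Letters are reflected about the middle of the alphabet (position → 25−position): Atbash.
Applying it to south: s↔h, o↔l, u↔f, t↔g, h↔s.

hlfgs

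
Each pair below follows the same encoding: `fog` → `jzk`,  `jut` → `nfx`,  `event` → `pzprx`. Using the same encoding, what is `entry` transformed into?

The rule splits by letter class: vowels +11, consonants +4.
For entry: e(vowel)+11=p, n(cons)+4=r, t(cons)+4=x, r(cons)+4=v, y(cons)+4=c.

prxvc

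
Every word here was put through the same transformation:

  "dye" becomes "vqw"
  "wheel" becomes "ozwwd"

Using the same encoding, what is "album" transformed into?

Compare letters: d→v is +18, y→q is +18, e→w is +18 — a constant shift. Each letter is shifted forward by 18 in the alphabet (a Caesar shift of +18).
On album: a+18=s, l+18=d, b+18=t, u+18=m, m+18=e.

sdtme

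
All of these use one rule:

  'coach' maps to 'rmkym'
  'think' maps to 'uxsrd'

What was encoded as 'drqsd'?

tight

The output letters match the input read backwards, each shifted +10: coach reversed is hcaoc. Read the word backwards and shift each letter +10.
Undoing it on drqsd: shift back: d−10=t, r−10=h, q−10=g, s−10=i, d−10=t → thgit; then reverse → tight.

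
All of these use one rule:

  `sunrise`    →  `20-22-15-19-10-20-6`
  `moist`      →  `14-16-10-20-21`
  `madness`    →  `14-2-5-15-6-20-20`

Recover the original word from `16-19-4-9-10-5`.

s is letter #19 and maps to 20: an offset of 1. Each letter is replaced by its alphabet position (a=1..z=26) + 1.
Undoing it on 16-19-4-9-10-5: 16→(16−1)÷1=15=o, 19→(19−1)÷1=18=r, 4→(4−1)÷1=3=c, 9→(9−1)÷1=8=h, 10→(10−1)÷1=9=i, 5→(5−1)÷1=4=d.

orchid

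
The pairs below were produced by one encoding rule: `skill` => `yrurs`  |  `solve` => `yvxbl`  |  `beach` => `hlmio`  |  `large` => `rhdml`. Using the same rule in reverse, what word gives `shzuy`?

manor

Shifts by position in skill: pos 0: s→y (+6), pos 1: k→r (+7), pos 2: i→u (+12), pos 3: l→r (+6), pos 4: l→s (+7) — repeating every 3. A repeating key of period 3 is used — shifts +6, +7, +12 over and over.
Decoding shzuy: s−6=m, h−7=a, z−12=n, u−6=o, y−7=r.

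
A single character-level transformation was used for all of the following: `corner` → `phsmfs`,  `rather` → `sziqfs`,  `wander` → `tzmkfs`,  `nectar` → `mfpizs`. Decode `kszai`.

c(2)→p(15) and o(14)→h(7) fit y≡21x+25 (mod 26); the inverse of 21 mod 26 is 5. Each letter's alphabet position (a=0..z=25) is mapped through 21·x+25 mod 26 — an affine cipher.
Reversing it on kszai: k(10)→5·(10−25)≡3=d; s(18)→5·(18−25)≡17=r; z(25)→5·(25−25)≡0=a; a(0)→5·(0−25)≡5=f; i(8)→5·(8−25)≡19=t (all mod 26).

draft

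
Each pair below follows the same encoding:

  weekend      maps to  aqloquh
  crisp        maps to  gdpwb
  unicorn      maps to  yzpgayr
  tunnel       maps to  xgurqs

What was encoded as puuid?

Shifts by position in weekend: pos 0: w→a (+4), pos 1: e→q (+12), pos 2: e→l (+7), pos 3: k→o (+4), pos 4: e→q (+12), pos 5: n→u (+7) — repeating every 3. The shifts repeat in a cycle of length 3: positions 0,1,… shift by +4, +12, +7, then the pattern repeats.
Decoding puuid: p−4=l, u−12=i, u−7=n, i−4=e, d−12=r.

liner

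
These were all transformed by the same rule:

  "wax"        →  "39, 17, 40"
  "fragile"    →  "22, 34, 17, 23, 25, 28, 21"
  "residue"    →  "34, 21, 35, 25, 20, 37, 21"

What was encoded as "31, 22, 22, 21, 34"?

The number is (letter's place in the alphabet, a=1) + 16.
Undoing it on 31, 22, 22, 21, 34: 31→(31−16)÷1=15=o, 22→(22−16)÷1=6=f, 22→(22−16)÷1=6=f, 21→(21−16)÷1=5=e, 34→(34−16)÷1=18=r.

offer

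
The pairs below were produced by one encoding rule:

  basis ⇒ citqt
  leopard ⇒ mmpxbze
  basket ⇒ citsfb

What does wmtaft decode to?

Shifts by position in basis: pos 0: b→c (+1), pos 1: a→i (+8), pos 2: s→t (+1), pos 3: i→q (+8) — repeating every 2. A repeating key of period 2 is used — shifts +1, +8 over and over.
Undoing it on wmtaft: w−1=v, m−8=e, t−1=s, a−8=s, f−1=e, t−8=l.

vessel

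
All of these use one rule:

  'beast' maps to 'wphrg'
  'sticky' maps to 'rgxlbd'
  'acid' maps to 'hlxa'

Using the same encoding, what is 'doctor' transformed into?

b(1)→w(22) and e(4)→p(15) fit y≡15x+7 (mod 26); the inverse of 15 mod 26 is 7. Treating letters as 0–25, the rule is x ↦ 15x + 7 (mod 26).
On doctor: d(3)→15·3+7≡0=a; o(14)→15·14+7≡9=j; c(2)→15·2+7≡11=l; t(19)→15·19+7≡6=g; o(14)→15·14+7≡9=j; r(17)→15·17+7≡2=c (all mod 26).

ajlgjc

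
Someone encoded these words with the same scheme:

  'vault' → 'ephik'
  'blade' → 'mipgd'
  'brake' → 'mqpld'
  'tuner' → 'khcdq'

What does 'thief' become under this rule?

v(21)→e(4) and a(0)→p(15) fit y≡23x+15 (mod 26); the inverse of 23 mod 26 is 17. Treating letters as 0–25, the rule is x ↦ 23x + 15 (mod 26).
On thief: t(19)→23·19+15≡10=k; h(7)→23·7+15≡20=u; i(8)→23·8+15≡17=r; e(4)→23·4+15≡3=d; f(5)→23·5+15≡0=a (all mod 26).

kurda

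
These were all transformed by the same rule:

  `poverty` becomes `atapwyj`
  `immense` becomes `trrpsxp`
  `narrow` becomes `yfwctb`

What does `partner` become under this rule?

afwesjc

The shifts repeat in a cycle of length 3: positions 0,1,… shift by +11, +5, +5, then the pattern repeats.
On partner: p+11=a, a+5=f, r+5=w, t+11=e, n+5=s, e+5=j, r+11=c.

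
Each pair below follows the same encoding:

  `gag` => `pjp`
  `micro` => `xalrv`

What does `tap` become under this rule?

The output letters match the input read backwards, each shifted +9: gag reversed is gag. Two steps: reverse the string, then apply a Caesar shift of +9.
On tap: reverse → pat; then shift: p+9=y, a+9=j, t+9=c.

yjc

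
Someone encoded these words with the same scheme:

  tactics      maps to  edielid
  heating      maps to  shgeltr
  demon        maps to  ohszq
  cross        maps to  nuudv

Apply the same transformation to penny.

ahtyb

Shifts by position in tactics: pos 0: t→e (+11), pos 1: a→d (+3), pos 2: c→i (+6), pos 3: t→e (+11), pos 4: i→l (+3), pos 5: c→i (+6) — repeating every 3. The shifts repeat in a cycle of length 3: positions 0,1,… shift by +11, +3, +6, then the pattern repeats.
For penny: p+11=a, e+3=h, n+6=t, n+11=y, y+3=b.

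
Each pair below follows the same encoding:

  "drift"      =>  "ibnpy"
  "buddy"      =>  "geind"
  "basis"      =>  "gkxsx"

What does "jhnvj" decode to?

exile

A repeating key of period 2 is used — shifts +5, +10 over and over.
Reversing it on jhnvj: j−5=e, h−10=x, n−5=i, v−10=l, j−5=e.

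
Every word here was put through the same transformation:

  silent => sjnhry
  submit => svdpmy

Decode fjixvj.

figure

Each letter shifts forward by its position index (0, 1, 2, …) — the shift grows by one for each successive letter.
Reversing it on fjixvj: f−0=f, j−1=i, i−2=g, x−3=u, v−4=r, j−5=e.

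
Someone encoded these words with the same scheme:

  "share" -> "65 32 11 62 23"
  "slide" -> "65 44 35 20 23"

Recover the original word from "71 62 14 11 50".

s(#19)→65 and h(#8)→32: differences scale by 3, so n = 3·pos + 8. With a=1..z=26, the number is 3·pos + 8.
Undoing it on 71 62 14 11 50: 71→(71−8)÷3=21=u, 62→(62−8)÷3=18=r, 14→(14−8)÷3=2=b, 11→(11−8)÷3=1=a, 50→(50−8)÷3=14=n.

urban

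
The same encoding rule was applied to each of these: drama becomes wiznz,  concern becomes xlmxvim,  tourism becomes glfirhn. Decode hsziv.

share

Each pair mirrors across the alphabet (d↔w, r↔i, a↔z): positions sum to 25. Each letter is replaced by its mirror in the alphabet: a↔z, b↔y, c↔x, and so on (the Atbash cipher).
Decoding hsziv: h↔s, s↔h, z↔a, i↔r, v↔e.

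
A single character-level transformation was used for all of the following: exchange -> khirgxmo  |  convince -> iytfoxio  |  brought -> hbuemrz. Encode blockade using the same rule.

hvumqkjo

The shifts repeat in a cycle of length 2: positions 0,1,… shift by +6, +10, then the pattern repeats.
On blockade: b+6=h, l+10=v, o+6=u, c+10=m, k+6=q, a+10=k, d+6=j, e+10=o.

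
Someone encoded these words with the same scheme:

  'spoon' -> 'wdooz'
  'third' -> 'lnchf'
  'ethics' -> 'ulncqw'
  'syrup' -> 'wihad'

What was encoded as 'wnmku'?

shame

This is an affine cipher: with a=0,…,z=25, each position x becomes (15x+12) mod 26.
Decoding wnmku: w(22)→7·(22−12)≡18=s; n(13)→7·(13−12)≡7=h; m(12)→7·(12−12)≡0=a; k(10)→7·(10−12)≡12=m; u(20)→7·(20−12)≡4=e (all mod 26).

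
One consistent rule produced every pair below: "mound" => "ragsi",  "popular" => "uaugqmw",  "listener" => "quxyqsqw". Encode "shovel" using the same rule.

xmaaqq

The shift depends on letter class: consonant m→r is +5, but vowel o→a is +12. The rule splits by letter class: vowels +12, consonants +5.
On shovel: s(cons)+5=x, h(cons)+5=m, o(vowel)+12=a, v(cons)+5=a, e(vowel)+12=q, l(cons)+5=q.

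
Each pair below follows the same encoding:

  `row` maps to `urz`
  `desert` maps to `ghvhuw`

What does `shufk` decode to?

Compare letters: r→u is +3, o→r is +3, w→z is +3 — a constant shift. It's a constant shift of +3 (ROT3).
Reversing it on shufk: s−3=p, h−3=e, u−3=r, f−3=c, k−3=h.

perch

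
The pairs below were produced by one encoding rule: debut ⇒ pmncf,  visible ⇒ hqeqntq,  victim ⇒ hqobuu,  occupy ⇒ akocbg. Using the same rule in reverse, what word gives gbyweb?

A repeating key of period 2 is used — shifts +12, +8 over and over.
Undoing it on gbyweb: g−12=u, b−8=t, y−12=m, w−8=o, e−12=s, b−8=t.

utmost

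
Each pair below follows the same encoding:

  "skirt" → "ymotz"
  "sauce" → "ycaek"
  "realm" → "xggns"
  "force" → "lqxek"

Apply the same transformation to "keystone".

qgeuzqtg

Shifts by position in skirt: pos 0: s→y (+6), pos 1: k→m (+2), pos 2: i→o (+6), pos 3: r→t (+2) — repeating every 2. It's a Vigenère-style cipher with numeric key [6,2]: position i shifts by key[i mod 2].
On keystone: k+6=q, e+2=g, y+6=e, s+2=u, t+6=z, o+2=q, n+6=t, e+2=g.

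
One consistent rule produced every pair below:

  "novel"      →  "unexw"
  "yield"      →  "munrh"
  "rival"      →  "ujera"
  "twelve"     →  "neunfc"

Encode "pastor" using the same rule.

The output letters match the input read backwards, each shifted +9: novel reversed is levon. The word is reversed, then every letter is shifted forward by 9.
Applying it to pastor: reverse → rotsap; then shift: r+9=a, o+9=x, t+9=c, s+9=b, a+9=j, p+9=y.

axcbjy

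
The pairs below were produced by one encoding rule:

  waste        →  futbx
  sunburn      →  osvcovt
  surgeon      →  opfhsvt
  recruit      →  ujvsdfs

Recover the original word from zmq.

The output letters match the input read backwards, each shifted +1: waste reversed is etsaw. Two steps: reverse the string, then apply a Caesar shift of +1.
Decoding zmq: shift back: z−1=y, m−1=l, q−1=p → ylp; then reverse → ply.

ply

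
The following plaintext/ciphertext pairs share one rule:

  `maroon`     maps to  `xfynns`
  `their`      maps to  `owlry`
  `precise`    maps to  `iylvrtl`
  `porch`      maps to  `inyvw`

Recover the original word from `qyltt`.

dress

m(12)→x(23) and a(0)→f(5) fit y≡21x+5 (mod 26); the inverse of 21 mod 26 is 5. This is an affine cipher: with a=0,…,z=25, each position x becomes (21x+5) mod 26.
Reversing it on qyltt: q(16)→5·(16−5)≡3=d; y(24)→5·(24−5)≡17=r; l(11)→5·(11−5)≡4=e; t(19)→5·(19−5)≡18=s; t(19)→5·(19−5)≡18=s (all mod 26).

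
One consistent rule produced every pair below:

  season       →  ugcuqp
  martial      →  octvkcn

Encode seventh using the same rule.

ugxgpvj

Compare letters: s→u is +2, e→g is +2, a→c is +2 — a constant shift. This is a Caesar cipher with shift 2.
For seventh: s+2=u, e+2=g, v+2=x, e+2=g, n+2=p, t+2=v, h+2=j.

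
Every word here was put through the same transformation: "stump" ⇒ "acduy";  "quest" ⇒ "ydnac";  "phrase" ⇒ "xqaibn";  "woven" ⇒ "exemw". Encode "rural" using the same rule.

zdaiu

Shifts by position in stump: pos 0: s→a (+8), pos 1: t→c (+9), pos 2: u→d (+9), pos 3: m→u (+8), pos 4: p→y (+9) — repeating every 3. It's a Vigenère-style cipher with numeric key [8,9,9]: position i shifts by key[i mod 3].
On rural: r+8=z, u+9=d, r+9=a, a+8=i, l+9=u.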